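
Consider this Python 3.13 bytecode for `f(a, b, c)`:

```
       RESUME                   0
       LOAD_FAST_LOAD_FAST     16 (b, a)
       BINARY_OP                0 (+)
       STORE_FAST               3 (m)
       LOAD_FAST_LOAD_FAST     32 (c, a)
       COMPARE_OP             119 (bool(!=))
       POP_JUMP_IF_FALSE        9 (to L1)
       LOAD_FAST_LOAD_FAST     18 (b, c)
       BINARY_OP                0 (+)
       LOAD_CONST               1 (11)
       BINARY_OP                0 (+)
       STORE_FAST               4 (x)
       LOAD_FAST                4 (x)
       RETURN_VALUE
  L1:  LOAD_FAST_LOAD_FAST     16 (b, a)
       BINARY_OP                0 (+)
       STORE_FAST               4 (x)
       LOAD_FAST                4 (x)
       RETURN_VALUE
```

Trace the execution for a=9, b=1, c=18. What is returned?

30

LOAD_FAST_LOAD_FAST b,a → push 1,9. Stack: [1, 9]
BINARY_OP + → 1 + 9 = 10. Stack: [10]
STORE_FAST m → m=10. Stack: []
LOAD_FAST_LOAD_FAST c,a → push 18,9. Stack: [18, 9]
COMPARE_OP bool(!=) → 18 vs 9 = True. Stack: [True]
POP_JUMP_IF_FALSE → pop True; no jump. Stack: []
LOAD_FAST_LOAD_FAST b,c → push 1,18. Stack: [1, 18]
BINARY_OP + → 1 + 18 = 19. Stack: [19]
LOAD_CONST → push 11. Stack: [19, 11]
BINARY_OP + → 19 + 11 = 30. Stack: [30]
STORE_FAST x → x=30. Stack: []
LOAD_FAST x → push 30. Stack: [30]
RETURN_VALUE → return 30.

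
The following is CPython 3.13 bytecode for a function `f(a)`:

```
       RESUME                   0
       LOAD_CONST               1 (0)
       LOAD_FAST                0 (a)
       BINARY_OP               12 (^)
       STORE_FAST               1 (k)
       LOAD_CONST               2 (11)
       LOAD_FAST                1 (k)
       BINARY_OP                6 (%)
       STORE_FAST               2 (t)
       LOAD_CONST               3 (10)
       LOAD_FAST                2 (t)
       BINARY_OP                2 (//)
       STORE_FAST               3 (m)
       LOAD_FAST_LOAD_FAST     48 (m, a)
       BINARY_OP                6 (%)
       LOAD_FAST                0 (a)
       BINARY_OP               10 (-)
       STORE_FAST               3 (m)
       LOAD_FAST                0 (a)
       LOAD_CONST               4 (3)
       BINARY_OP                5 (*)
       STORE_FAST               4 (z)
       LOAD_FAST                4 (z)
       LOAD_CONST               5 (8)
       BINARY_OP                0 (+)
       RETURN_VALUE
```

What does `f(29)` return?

LOAD_CONST → push 0. Stack: [0]
LOAD_FAST a → push 29. Stack: [0, 29]
BINARY_OP ^ → 0 ^ 29 = 29. Stack: [29]
STORE_FAST k → k=29. Stack: []
LOAD_CONST → push 11. Stack: [11]
LOAD_FAST k → push 29. Stack: [11, 29]
BINARY_OP % → 11 % 29 = 11. Stack: [11]
STORE_FAST t → t=11. Stack: []
LOAD_CONST → push 10. Stack: [10]
LOAD_FAST t → push 11. Stack: [10, 11]
BINARY_OP // → 10 // 11 = 0. Stack: [0]
STORE_FAST m → m=0. Stack: []
LOAD_FAST_LOAD_FAST m,a → push 0,29. Stack: [0, 29]
BINARY_OP % → 0 % 29 = 0. Stack: [0]
LOAD_FAST a → push 29. Stack: [0, 29]
BINARY_OP - → 0 - 29 = -29. Stack: [-29]
STORE_FAST m → m=-29. Stack: []
LOAD_FAST a → push 29. Stack: [29]
LOAD_CONST → push 3. Stack: [29, 3]
BINARY_OP * → 29 * 3 = 87. Stack: [87]
STORE_FAST z → z=87. Stack: []
LOAD_FAST z → push 87. Stack: [87]
LOAD_CONST → push 8. Stack: [87, 8]
BINARY_OP + → 87 + 8 = 95. Stack: [95]
RETURN_VALUE → return 95.

95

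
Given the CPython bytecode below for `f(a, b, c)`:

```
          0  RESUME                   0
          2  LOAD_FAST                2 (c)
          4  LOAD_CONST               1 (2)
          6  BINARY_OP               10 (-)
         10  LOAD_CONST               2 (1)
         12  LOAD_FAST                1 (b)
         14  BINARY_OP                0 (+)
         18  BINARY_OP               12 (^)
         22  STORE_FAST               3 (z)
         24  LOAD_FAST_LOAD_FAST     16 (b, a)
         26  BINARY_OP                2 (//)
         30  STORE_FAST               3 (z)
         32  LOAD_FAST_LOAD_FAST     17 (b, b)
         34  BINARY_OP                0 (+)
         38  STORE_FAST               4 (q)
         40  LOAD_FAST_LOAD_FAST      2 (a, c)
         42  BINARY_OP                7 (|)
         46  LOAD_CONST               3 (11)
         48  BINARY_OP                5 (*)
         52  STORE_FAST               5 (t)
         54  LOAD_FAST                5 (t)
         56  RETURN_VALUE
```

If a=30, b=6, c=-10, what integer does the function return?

LOAD_FAST c → push -10. Stack: [-10]
LOAD_CONST → push 2. Stack: [-10, 2]
BINARY_OP - → -10 - 2 = -12. Stack: [-12]
LOAD_CONST → push 1. Stack: [-12, 1]
LOAD_FAST b → push 6. Stack: [-12, 1, 6]
BINARY_OP + → 1 + 6 = 7. Stack: [-12, 7]
BINARY_OP ^ → -12 ^ 7 = -13. Stack: [-13]
STORE_FAST z → z=-13. Stack: []
LOAD_FAST_LOAD_FAST b,a → push 6,30. Stack: [6, 30]
BINARY_OP // → 6 // 30 = 0. Stack: [0]
STORE_FAST z → z=0. Stack: []
LOAD_FAST_LOAD_FAST b,b → push 6,6. Stack: [6, 6]
BINARY_OP + → 6 + 6 = 12. Stack: [12]
STORE_FAST q → q=12. Stack: []
LOAD_FAST_LOAD_FAST a,c → push 30,-10. Stack: [30, -10]
BINARY_OP | → 30 | -10 = -2. Stack: [-2]
LOAD_CONST → push 11. Stack: [-2, 11]
BINARY_OP * → -2 * 11 = -22. Stack: [-22]
STORE_FAST t → t=-22. Stack: []
LOAD_FAST t → push -22. Stack: [-22]
RETURN_VALUE → return -22.

-22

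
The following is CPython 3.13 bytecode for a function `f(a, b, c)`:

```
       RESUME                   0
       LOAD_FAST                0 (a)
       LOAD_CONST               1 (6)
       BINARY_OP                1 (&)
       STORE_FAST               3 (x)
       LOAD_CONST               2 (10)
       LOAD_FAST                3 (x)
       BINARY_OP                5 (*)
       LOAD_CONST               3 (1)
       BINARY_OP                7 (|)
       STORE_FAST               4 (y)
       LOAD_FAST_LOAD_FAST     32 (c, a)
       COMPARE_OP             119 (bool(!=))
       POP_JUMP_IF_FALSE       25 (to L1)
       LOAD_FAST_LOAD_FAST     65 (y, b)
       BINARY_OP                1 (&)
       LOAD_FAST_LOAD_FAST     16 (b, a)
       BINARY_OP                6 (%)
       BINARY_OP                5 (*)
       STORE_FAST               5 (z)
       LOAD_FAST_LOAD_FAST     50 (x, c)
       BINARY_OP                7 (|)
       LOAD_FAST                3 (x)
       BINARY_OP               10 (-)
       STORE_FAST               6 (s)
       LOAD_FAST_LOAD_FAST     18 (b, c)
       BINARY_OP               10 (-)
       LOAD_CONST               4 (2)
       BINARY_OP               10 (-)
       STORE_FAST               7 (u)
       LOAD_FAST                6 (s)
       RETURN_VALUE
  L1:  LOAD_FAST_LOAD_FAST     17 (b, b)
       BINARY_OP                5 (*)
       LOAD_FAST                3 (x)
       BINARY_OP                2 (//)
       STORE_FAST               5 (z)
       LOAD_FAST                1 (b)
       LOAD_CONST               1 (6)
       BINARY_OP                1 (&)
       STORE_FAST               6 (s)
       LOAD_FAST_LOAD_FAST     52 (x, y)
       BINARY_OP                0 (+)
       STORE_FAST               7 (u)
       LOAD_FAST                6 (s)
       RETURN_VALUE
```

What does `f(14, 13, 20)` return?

16

LOAD_FAST a → push 14. Stack: [14]
LOAD_CONST → push 6. Stack: [14, 6]
BINARY_OP & → 14 & 6 = 6. Stack: [6]
STORE_FAST x → x=6. Stack: []
LOAD_CONST → push 10. Stack: [10]
LOAD_FAST x → push 6. Stack: [10, 6]
BINARY_OP * → 10 * 6 = 60. Stack: [60]
LOAD_CONST → push 1. Stack: [60, 1]
BINARY_OP | → 60 | 1 = 61. Stack: [61]
STORE_FAST y → y=61. Stack: []
LOAD_FAST_LOAD_FAST c,a → push 20,14. Stack: [20, 14]
COMPARE_OP bool(!=) → 20 vs 14 = True. Stack: [True]
POP_JUMP_IF_FALSE → pop True; no jump. Stack: []
LOAD_FAST_LOAD_FAST y,b → push 61,13. Stack: [61, 13]
BINARY_OP & → 61 & 13 = 13. Stack: [13]
LOAD_FAST_LOAD_FAST b,a → push 13,14. Stack: [13, 13, 14]
BINARY_OP % → 13 % 14 = 13. Stack: [13, 13]
BINARY_OP * → 13 * 13 = 169. Stack: [169]
STORE_FAST z → z=169. Stack: []
LOAD_FAST_LOAD_FAST x,c → push 6,20. Stack: [6, 20]
BINARY_OP | → 6 | 20 = 22. Stack: [22]
LOAD_FAST x → push 6. Stack: [22, 6]
BINARY_OP - → 22 - 6 = 16. Stack: [16]
STORE_FAST s → s=16. Stack: []
LOAD_FAST_LOAD_FAST b,c → push 13,20. Stack: [13, 20]
BINARY_OP - → 13 - 20 = -7. Stack: [-7]
LOAD_CONST → push 2. Stack: [-7, 2]
BINARY_OP - → -7 - 2 = -9. Stack: [-9]
STORE_FAST u → u=-9. Stack: []
LOAD_FAST s → push 16. Stack: [16]
RETURN_VALUE → return 16.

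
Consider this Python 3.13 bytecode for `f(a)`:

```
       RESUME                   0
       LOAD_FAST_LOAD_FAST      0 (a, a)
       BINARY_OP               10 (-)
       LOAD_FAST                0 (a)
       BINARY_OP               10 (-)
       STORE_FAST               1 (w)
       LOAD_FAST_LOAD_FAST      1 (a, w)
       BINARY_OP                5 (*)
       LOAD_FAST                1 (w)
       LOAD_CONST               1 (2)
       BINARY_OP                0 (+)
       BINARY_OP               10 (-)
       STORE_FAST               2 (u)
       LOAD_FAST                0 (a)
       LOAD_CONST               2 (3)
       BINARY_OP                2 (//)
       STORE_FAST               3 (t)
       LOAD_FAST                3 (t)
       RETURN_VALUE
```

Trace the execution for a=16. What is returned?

5

LOAD_FAST_LOAD_FAST a,a → push 16,16. Stack: [16, 16]
BINARY_OP - → 16 - 16 = 0. Stack: [0]
LOAD_FAST a → push 16. Stack: [0, 16]
BINARY_OP - → 0 - 16 = -16. Stack: [-16]
STORE_FAST w → w=-16. Stack: []
LOAD_FAST_LOAD_FAST a,w → push 16,-16. Stack: [16, -16]
BINARY_OP * → 16 * -16 = -256. Stack: [-256]
LOAD_FAST w → push -16. Stack: [-256, -16]
LOAD_CONST → push 2. Stack: [-256, -16, 2]
BINARY_OP + → -16 + 2 = -14. Stack: [-256, -14]
BINARY_OP - → -256 - -14 = -242. Stack: [-242]
STORE_FAST u → u=-242. Stack: []
LOAD_FAST a → push 16. Stack: [16]
LOAD_CONST → push 3. Stack: [16, 3]
BINARY_OP // → 16 // 3 = 5. Stack: [5]
STORE_FAST t → t=5. Stack: []
LOAD_FAST t → push 5. Stack: [5]
RETURN_VALUE → return 5.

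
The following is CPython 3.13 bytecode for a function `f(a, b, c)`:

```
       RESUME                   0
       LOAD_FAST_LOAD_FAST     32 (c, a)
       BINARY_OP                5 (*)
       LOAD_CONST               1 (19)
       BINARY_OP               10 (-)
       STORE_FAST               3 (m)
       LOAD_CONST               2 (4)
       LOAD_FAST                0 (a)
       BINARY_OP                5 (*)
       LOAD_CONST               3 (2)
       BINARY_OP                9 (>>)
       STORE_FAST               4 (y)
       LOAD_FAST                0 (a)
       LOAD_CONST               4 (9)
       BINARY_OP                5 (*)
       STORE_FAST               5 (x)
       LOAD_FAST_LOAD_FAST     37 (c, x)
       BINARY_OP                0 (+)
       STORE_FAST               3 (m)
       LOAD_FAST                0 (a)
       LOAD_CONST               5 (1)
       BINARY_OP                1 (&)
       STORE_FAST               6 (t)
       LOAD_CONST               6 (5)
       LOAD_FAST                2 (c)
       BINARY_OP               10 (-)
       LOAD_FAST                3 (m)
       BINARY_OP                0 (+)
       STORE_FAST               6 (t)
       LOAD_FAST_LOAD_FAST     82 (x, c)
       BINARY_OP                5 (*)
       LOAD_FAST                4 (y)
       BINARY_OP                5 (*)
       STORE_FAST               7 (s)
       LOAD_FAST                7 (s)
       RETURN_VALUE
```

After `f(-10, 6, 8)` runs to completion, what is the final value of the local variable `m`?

LOAD_FAST_LOAD_FAST c,a → push 8,-10. Stack: [8, -10]
BINARY_OP * → 8 * -10 = -80. Stack: [-80]
LOAD_CONST → push 19. Stack: [-80, 19]
BINARY_OP - → -80 - 19 = -99. Stack: [-99]
STORE_FAST m → m=-99. Stack: []
LOAD_CONST → push 4. Stack: [4]
LOAD_FAST a → push -10. Stack: [4, -10]
BINARY_OP * → 4 * -10 = -40. Stack: [-40]
LOAD_CONST → push 2. Stack: [-40, 2]
BINARY_OP >> → -40 >> 2 = -10. Stack: [-10]
STORE_FAST y → y=-10. Stack: []
LOAD_FAST a → push -10. Stack: [-10]
LOAD_CONST → push 9. Stack: [-10, 9]
BINARY_OP * → -10 * 9 = -90. Stack: [-90]
STORE_FAST x → x=-90. Stack: []
LOAD_FAST_LOAD_FAST c,x → push 8,-90. Stack: [8, -90]
BINARY_OP + → 8 + -90 = -82. Stack: [-82]
STORE_FAST m → m=-82. Stack: []
LOAD_FAST a → push -10. Stack: [-10]
LOAD_CONST → push 1. Stack: [-10, 1]
BINARY_OP & → -10 & 1 = 0. Stack: [0]
STORE_FAST t → t=0. Stack: []
LOAD_CONST → push 5. Stack: [5]
LOAD_FAST c → push 8. Stack: [5, 8]
BINARY_OP - → 5 - 8 = -3. Stack: [-3]
LOAD_FAST m → push -82. Stack: [-3, -82]
BINARY_OP + → -3 + -82 = -85. Stack: [-85]
STORE_FAST t → t=-85. Stack: []
LOAD_FAST_LOAD_FAST x,c → push -90,8. Stack: [-90, 8]
BINARY_OP * → -90 * 8 = -720. Stack: [-720]
LOAD_FAST y → push -10. Stack: [-720, -10]
BINARY_OP * → -720 * -10 = 7200. Stack: [7200]
STORE_FAST s → s=7200. Stack: []
LOAD_FAST s → push 7200. Stack: [7200]
RETURN_VALUE → return 7200.

-82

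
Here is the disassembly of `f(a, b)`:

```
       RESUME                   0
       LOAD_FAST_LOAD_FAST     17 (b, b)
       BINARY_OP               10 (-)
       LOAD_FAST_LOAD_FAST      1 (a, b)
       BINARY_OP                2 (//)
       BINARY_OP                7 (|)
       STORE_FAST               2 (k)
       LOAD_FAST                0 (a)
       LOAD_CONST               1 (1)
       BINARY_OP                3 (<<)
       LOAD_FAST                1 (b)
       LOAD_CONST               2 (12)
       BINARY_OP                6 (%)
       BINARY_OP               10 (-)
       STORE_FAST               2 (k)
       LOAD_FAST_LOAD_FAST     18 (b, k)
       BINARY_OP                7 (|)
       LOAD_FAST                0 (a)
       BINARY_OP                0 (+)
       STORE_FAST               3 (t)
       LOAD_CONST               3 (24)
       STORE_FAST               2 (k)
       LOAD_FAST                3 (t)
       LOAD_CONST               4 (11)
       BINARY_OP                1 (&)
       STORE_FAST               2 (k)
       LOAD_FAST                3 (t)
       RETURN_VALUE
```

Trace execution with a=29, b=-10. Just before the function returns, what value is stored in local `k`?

11

LOAD_FAST_LOAD_FAST b,b → push -10,-10. Stack: [-10, -10]
BINARY_OP - → -10 - -10 = 0. Stack: [0]
LOAD_FAST_LOAD_FAST a,b → push 29,-10. Stack: [0, 29, -10]
BINARY_OP // → 29 // -10 = -3. Stack: [0, -3]
BINARY_OP | → 0 | -3 = -3. Stack: [-3]
STORE_FAST k → k=-3. Stack: []
LOAD_FAST a → push 29. Stack: [29]
LOAD_CONST → push 1. Stack: [29, 1]
BINARY_OP << → 29 << 1 = 58. Stack: [58]
LOAD_FAST b → push -10. Stack: [58, -10]
LOAD_CONST → push 12. Stack: [58, -10, 12]
BINARY_OP % → -10 % 12 = 2. Stack: [58, 2]
BINARY_OP - → 58 - 2 = 56. Stack: [56]
STORE_FAST k → k=56. Stack: []
LOAD_FAST_LOAD_FAST b,k → push -10,56. Stack: [-10, 56]
BINARY_OP | → -10 | 56 = -2. Stack: [-2]
LOAD_FAST a → push 29. Stack: [-2, 29]
BINARY_OP + → -2 + 29 = 27. Stack: [27]
STORE_FAST t → t=27. Stack: []
LOAD_CONST → push 24. Stack: [24]
STORE_FAST k → k=24. Stack: []
LOAD_FAST t → push 27. Stack: [27]
LOAD_CONST → push 11. Stack: [27, 11]
BINARY_OP & → 27 & 11 = 11. Stack: [11]
STORE_FAST k → k=11. Stack: []
LOAD_FAST t → push 27. Stack: [27]
RETURN_VALUE → return 27.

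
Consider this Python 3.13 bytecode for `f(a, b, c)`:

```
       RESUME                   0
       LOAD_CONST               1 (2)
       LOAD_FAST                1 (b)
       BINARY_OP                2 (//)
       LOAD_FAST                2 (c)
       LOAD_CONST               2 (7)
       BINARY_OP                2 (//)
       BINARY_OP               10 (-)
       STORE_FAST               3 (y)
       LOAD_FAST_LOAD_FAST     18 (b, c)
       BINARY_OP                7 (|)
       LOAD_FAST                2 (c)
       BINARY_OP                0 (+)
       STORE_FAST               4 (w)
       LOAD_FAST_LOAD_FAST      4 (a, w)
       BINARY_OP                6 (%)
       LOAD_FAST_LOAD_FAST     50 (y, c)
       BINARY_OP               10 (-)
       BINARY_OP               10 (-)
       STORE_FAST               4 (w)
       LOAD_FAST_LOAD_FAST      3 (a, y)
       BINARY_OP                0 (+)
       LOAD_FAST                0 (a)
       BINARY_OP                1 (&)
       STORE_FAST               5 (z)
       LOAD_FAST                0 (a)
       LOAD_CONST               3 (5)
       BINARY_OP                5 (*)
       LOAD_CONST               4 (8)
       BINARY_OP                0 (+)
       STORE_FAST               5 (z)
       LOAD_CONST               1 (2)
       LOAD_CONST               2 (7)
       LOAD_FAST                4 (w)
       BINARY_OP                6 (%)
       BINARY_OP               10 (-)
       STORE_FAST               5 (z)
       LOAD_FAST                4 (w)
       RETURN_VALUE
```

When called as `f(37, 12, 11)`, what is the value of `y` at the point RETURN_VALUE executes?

-1

LOAD_CONST → push 2. Stack: [2]
LOAD_FAST b → push 12. Stack: [2, 12]
BINARY_OP // → 2 // 12 = 0. Stack: [0]
LOAD_FAST c → push 11. Stack: [0, 11]
LOAD_CONST → push 7. Stack: [0, 11, 7]
BINARY_OP // → 11 // 7 = 1. Stack: [0, 1]
BINARY_OP - → 0 - 1 = -1. Stack: [-1]
STORE_FAST y → y=-1. Stack: []
LOAD_FAST_LOAD_FAST b,c → push 12,11. Stack: [12, 11]
BINARY_OP | → 12 | 11 = 15. Stack: [15]
LOAD_FAST c → push 11. Stack: [15, 11]
BINARY_OP + → 15 + 11 = 26. Stack: [26]
STORE_FAST w → w=26. Stack: []
LOAD_FAST_LOAD_FAST a,w → push 37,26. Stack: [37, 26]
BINARY_OP % → 37 % 26 = 11. Stack: [11]
LOAD_FAST_LOAD_FAST y,c → push -1,11. Stack: [11, -1, 11]
BINARY_OP - → -1 - 11 = -12. Stack: [11, -12]
BINARY_OP - → 11 - -12 = 23. Stack: [23]
STORE_FAST w → w=23. Stack: []
LOAD_FAST_LOAD_FAST a,y → push 37,-1. Stack: [37, -1]
BINARY_OP + → 37 + -1 = 36. Stack: [36]
LOAD_FAST a → push 37. Stack: [36, 37]
BINARY_OP & → 36 & 37 = 36. Stack: [36]
STORE_FAST z → z=36. Stack: []
LOAD_FAST a → push 37. Stack: [37]
LOAD_CONST → push 5. Stack: [37, 5]
BINARY_OP * → 37 * 5 = 185. Stack: [185]
LOAD_CONST → push 8. Stack: [185, 8]
BINARY_OP + → 185 + 8 = 193. Stack: [193]
STORE_FAST z → z=193. Stack: []
LOAD_CONST → push 2. Stack: [2]
LOAD_CONST → push 7. Stack: [2, 7]
LOAD_FAST w → push 23. Stack: [2, 7, 23]
BINARY_OP % → 7 % 23 = 7. Stack: [2, 7]
BINARY_OP - → 2 - 7 = -5. Stack: [-5]
STORE_FAST z → z=-5. Stack: []
LOAD_FAST w → push 23. Stack: [23]
RETURN_VALUE → return 23.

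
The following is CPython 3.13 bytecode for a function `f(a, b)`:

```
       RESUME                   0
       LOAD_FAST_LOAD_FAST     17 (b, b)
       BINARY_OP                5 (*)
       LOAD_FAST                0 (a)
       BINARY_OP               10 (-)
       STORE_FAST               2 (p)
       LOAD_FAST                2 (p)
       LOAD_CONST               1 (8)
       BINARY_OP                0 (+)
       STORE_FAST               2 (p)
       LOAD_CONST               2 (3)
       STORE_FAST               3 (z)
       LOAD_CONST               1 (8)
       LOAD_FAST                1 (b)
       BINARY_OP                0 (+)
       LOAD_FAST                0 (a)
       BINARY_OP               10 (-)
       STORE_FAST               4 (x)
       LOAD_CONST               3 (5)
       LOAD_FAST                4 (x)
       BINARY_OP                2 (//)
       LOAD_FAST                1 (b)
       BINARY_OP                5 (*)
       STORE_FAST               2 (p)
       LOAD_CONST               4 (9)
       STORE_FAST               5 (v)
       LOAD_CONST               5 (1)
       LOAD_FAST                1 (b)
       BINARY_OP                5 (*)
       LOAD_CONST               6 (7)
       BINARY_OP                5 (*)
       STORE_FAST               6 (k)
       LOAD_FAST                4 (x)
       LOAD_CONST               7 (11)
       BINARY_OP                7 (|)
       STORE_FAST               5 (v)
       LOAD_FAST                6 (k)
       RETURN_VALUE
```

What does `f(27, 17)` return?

119

LOAD_FAST_LOAD_FAST b,b → push 17,17. Stack: [17, 17]
BINARY_OP * → 17 * 17 = 289. Stack: [289]
LOAD_FAST a → push 27. Stack: [289, 27]
BINARY_OP - → 289 - 27 = 262. Stack: [262]
STORE_FAST p → p=262. Stack: []
LOAD_FAST p → push 262. Stack: [262]
LOAD_CONST → push 8. Stack: [262, 8]
BINARY_OP + → 262 + 8 = 270. Stack: [270]
STORE_FAST p → p=270. Stack: []
LOAD_CONST → push 3. Stack: [3]
STORE_FAST z → z=3. Stack: []
LOAD_CONST → push 8. Stack: [8]
LOAD_FAST b → push 17. Stack: [8, 17]
BINARY_OP + → 8 + 17 = 25. Stack: [25]
LOAD_FAST a → push 27. Stack: [25, 27]
BINARY_OP - → 25 - 27 = -2. Stack: [-2]
STORE_FAST x → x=-2. Stack: []
LOAD_CONST → push 5. Stack: [5]
LOAD_FAST x → push -2. Stack: [5, -2]
BINARY_OP // → 5 // -2 = -3. Stack: [-3]
LOAD_FAST b → push 17. Stack: [-3, 17]
BINARY_OP * → -3 * 17 = -51. Stack: [-51]
STORE_FAST p → p=-51. Stack: []
LOAD_CONST → push 9. Stack: [9]
STORE_FAST v → v=9. Stack: []
LOAD_CONST → push 1. Stack: [1]
LOAD_FAST b → push 17. Stack: [1, 17]
BINARY_OP * → 1 * 17 = 17. Stack: [17]
LOAD_CONST → push 7. Stack: [17, 7]
BINARY_OP * → 17 * 7 = 119. Stack: [119]
STORE_FAST k → k=119. Stack: []
LOAD_FAST x → push -2. Stack: [-2]
LOAD_CONST → push 11. Stack: [-2, 11]
BINARY_OP | → -2 | 11 = -1. Stack: [-1]
STORE_FAST v → v=-1. Stack: []
LOAD_FAST k → push 119. Stack: [119]
RETURN_VALUE → return 119.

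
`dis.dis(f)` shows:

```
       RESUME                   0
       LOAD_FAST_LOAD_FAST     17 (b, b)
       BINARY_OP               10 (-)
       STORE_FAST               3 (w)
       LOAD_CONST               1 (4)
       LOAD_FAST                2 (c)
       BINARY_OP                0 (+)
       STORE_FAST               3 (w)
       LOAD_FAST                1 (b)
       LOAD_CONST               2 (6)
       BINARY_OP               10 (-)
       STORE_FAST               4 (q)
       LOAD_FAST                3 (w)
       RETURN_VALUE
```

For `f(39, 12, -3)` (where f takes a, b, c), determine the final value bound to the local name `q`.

LOAD_FAST_LOAD_FAST b,b → push 12,12. Stack: [12, 12]
BINARY_OP - → 12 - 12 = 0. Stack: [0]
STORE_FAST w → w=0. Stack: []
LOAD_CONST → push 4. Stack: [4]
LOAD_FAST c → push -3. Stack: [4, -3]
BINARY_OP + → 4 + -3 = 1. Stack: [1]
STORE_FAST w → w=1. Stack: []
LOAD_FAST b → push 12. Stack: [12]
LOAD_CONST → push 6. Stack: [12, 6]
BINARY_OP - → 12 - 6 = 6. Stack: [6]
STORE_FAST q → q=6. Stack: []
LOAD_FAST w → push 1. Stack: [1]
RETURN_VALUE → return 1.

6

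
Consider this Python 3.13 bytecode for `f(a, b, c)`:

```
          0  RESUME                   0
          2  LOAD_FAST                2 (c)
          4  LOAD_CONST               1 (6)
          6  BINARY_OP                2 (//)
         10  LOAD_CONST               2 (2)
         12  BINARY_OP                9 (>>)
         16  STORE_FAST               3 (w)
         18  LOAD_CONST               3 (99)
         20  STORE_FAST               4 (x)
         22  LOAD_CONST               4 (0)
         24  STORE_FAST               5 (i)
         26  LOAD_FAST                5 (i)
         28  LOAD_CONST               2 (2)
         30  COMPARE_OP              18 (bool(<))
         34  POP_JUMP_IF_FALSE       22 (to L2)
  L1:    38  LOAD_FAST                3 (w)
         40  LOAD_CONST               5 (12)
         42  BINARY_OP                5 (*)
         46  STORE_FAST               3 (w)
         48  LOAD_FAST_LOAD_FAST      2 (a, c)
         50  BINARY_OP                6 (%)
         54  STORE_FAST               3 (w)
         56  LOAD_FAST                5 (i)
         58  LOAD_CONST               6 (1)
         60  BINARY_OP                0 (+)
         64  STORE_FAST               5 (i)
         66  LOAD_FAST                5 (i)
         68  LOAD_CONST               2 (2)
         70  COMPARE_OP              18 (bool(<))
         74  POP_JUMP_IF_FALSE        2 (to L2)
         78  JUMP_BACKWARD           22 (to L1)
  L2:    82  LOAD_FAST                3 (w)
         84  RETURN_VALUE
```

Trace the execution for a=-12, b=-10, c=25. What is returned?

13

LOAD_FAST c → push 25. Stack: [25]
LOAD_CONST → push 6. Stack: [25, 6]
BINARY_OP // → 25 // 6 = 4. Stack: [4]
LOAD_CONST → push 2. Stack: [4, 2]
BINARY_OP >> → 4 >> 2 = 1. Stack: [1]
STORE_FAST w → w=1. Stack: []
LOAD_CONST → push 99. Stack: [99]
STORE_FAST x → x=99. Stack: []
LOAD_CONST → push 0. Stack: [0]
STORE_FAST i → i=0. Stack: []
LOAD_FAST i → push 0. Stack: [0]
LOAD_CONST → push 2. Stack: [0, 2]
COMPARE_OP bool(<) → 0 vs 2 = True. Stack: [True]
POP_JUMP_IF_FALSE → pop True; no jump. Stack: []
LOAD_FAST w → push 1. Stack: [1]
LOAD_CONST → push 12. Stack: [1, 12]
BINARY_OP * → 1 * 12 = 12. Stack: [12]
STORE_FAST w → w=12. Stack: []
LOAD_FAST_LOAD_FAST a,c → push -12,25. Stack: [-12, 25]
BINARY_OP % → -12 % 25 = 13. Stack: [13]
STORE_FAST w → w=13. Stack: []
LOAD_FAST i → push 0. Stack: [0]
LOAD_CONST → push 1. Stack: [0, 1]
BINARY_OP + → 0 + 1 = 1. Stack: [1]
STORE_FAST i → i=1. Stack: []
LOAD_FAST i → push 1. Stack: [1]
LOAD_CONST → push 2. Stack: [1, 2]
COMPARE_OP bool(<) → 1 vs 2 = True. Stack: [True]
POP_JUMP_IF_FALSE → pop True; no jump. Stack: []
LOAD_FAST w → push 13. Stack: [13]
LOAD_CONST → push 12. Stack: [13, 12]
BINARY_OP * → 13 * 12 = 156. Stack: [156]
STORE_FAST w → w=156. Stack: []
LOAD_FAST_LOAD_FAST a,c → push -12,25. Stack: [-12, 25]
BINARY_OP % → -12 % 25 = 13. Stack: [13]
STORE_FAST w → w=13. Stack: []
LOAD_FAST i → push 1. Stack: [1]
LOAD_CONST → push 1. Stack: [1, 1]
BINARY_OP + → 1 + 1 = 2. Stack: [2]
STORE_FAST i → i=2. Stack: []
LOAD_FAST i → push 2. Stack: [2]
LOAD_CONST → push 2. Stack: [2, 2]
COMPARE_OP bool(<) → 2 vs 2 = False. Stack: [False]
POP_JUMP_IF_FALSE → pop False; jump. Stack: []
LOAD_FAST w → push 13. Stack: [13]
RETURN_VALUE → return 13.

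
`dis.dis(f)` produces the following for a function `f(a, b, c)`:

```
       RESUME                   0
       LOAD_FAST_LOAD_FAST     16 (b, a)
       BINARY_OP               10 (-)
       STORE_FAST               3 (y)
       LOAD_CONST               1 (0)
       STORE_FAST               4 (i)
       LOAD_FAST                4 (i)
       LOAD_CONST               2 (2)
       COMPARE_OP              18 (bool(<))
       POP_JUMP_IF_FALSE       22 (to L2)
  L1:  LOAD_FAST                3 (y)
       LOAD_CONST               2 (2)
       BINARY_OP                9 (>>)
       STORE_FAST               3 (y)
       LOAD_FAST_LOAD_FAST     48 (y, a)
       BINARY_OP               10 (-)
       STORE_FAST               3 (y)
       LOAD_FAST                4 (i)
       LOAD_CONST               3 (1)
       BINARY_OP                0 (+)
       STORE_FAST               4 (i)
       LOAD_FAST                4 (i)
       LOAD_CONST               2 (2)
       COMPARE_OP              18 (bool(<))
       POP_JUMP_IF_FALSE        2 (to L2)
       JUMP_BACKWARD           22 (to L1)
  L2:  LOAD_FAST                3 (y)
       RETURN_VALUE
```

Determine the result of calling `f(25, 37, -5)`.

LOAD_FAST_LOAD_FAST b,a → push 37,25. Stack: [37, 25]
BINARY_OP - → 37 - 25 = 12. Stack: [12]
STORE_FAST y → y=12. Stack: []
LOAD_CONST → push 0. Stack: [0]
STORE_FAST i → i=0. Stack: []
LOAD_FAST i → push 0. Stack: [0]
LOAD_CONST → push 2. Stack: [0, 2]
COMPARE_OP bool(<) → 0 vs 2 = True. Stack: [True]
POP_JUMP_IF_FALSE → pop True; no jump. Stack: []
LOAD_FAST y → push 12. Stack: [12]
LOAD_CONST → push 2. Stack: [12, 2]
BINARY_OP >> → 12 >> 2 = 3. Stack: [3]
STORE_FAST y → y=3. Stack: []
LOAD_FAST_LOAD_FAST y,a → push 3,25. Stack: [3, 25]
BINARY_OP - → 3 - 25 = -22. Stack: [-22]
STORE_FAST y → y=-22. Stack: []
LOAD_FAST i → push 0. Stack: [0]
LOAD_CONST → push 1. Stack: [0, 1]
BINARY_OP + → 0 + 1 = 1. Stack: [1]
STORE_FAST i → i=1. Stack: []
LOAD_FAST i → push 1. Stack: [1]
LOAD_CONST → push 2. Stack: [1, 2]
COMPARE_OP bool(<) → 1 vs 2 = True. Stack: [True]
POP_JUMP_IF_FALSE → pop True; no jump. Stack: []
LOAD_FAST y → push -22. Stack: [-22]
LOAD_CONST → push 2. Stack: [-22, 2]
BINARY_OP >> → -22 >> 2 = -6. Stack: [-6]
STORE_FAST y → y=-6. Stack: []
LOAD_FAST_LOAD_FAST y,a → push -6,25. Stack: [-6, 25]
BINARY_OP - → -6 - 25 = -31. Stack: [-31]
STORE_FAST y → y=-31. Stack: []
LOAD_FAST i → push 1. Stack: [1]
LOAD_CONST → push 1. Stack: [1, 1]
BINARY_OP + → 1 + 1 = 2. Stack: [2]
STORE_FAST i → i=2. Stack: []
LOAD_FAST i → push 2. Stack: [2]
LOAD_CONST → push 2. Stack: [2, 2]
COMPARE_OP bool(<) → 2 vs 2 = False. Stack: [False]
POP_JUMP_IF_FALSE → pop False; jump. Stack: []
LOAD_FAST y → push -31. Stack: [-31]
RETURN_VALUE → return -31.

-31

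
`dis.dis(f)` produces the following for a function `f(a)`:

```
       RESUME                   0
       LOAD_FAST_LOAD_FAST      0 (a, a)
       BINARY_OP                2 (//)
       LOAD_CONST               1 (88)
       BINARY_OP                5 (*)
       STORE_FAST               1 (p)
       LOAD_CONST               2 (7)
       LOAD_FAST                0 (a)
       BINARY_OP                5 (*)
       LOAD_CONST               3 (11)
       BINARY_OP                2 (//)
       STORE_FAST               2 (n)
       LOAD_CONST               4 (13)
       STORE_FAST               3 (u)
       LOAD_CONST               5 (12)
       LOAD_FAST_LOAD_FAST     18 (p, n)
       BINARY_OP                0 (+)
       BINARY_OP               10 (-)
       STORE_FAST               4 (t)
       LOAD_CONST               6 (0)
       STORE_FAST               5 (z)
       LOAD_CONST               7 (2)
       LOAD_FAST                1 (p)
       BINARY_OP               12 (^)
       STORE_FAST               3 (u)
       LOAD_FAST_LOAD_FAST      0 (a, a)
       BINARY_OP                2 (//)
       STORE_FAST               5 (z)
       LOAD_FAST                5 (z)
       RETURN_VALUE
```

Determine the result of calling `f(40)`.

1

LOAD_FAST_LOAD_FAST a,a → push 40,40. Stack: [40, 40]
BINARY_OP // → 40 // 40 = 1. Stack: [1]
LOAD_CONST → push 88. Stack: [1, 88]
BINARY_OP * → 1 * 88 = 88. Stack: [88]
STORE_FAST p → p=88. Stack: []
LOAD_CONST → push 7. Stack: [7]
LOAD_FAST a → push 40. Stack: [7, 40]
BINARY_OP * → 7 * 40 = 280. Stack: [280]
LOAD_CONST → push 11. Stack: [280, 11]
BINARY_OP // → 280 // 11 = 25. Stack: [25]
STORE_FAST n → n=25. Stack: []
LOAD_CONST → push 13. Stack: [13]
STORE_FAST u → u=13. Stack: []
LOAD_CONST → push 12. Stack: [12]
LOAD_FAST_LOAD_FAST p,n → push 88,25. Stack: [12, 88, 25]
BINARY_OP + → 88 + 25 = 113. Stack: [12, 113]
BINARY_OP - → 12 - 113 = -101. Stack: [-101]
STORE_FAST t → t=-101. Stack: []
LOAD_CONST → push 0. Stack: [0]
STORE_FAST z → z=0. Stack: []
LOAD_CONST → push 2. Stack: [2]
LOAD_FAST p → push 88. Stack: [2, 88]
BINARY_OP ^ → 2 ^ 88 = 90. Stack: [90]
STORE_FAST u → u=90. Stack: []
LOAD_FAST_LOAD_FAST a,a → push 40,40. Stack: [40, 40]
BINARY_OP // → 40 // 40 = 1. Stack: [1]
STORE_FAST z → z=1. Stack: []
LOAD_FAST z → push 1. Stack: [1]
RETURN_VALUE → return 1.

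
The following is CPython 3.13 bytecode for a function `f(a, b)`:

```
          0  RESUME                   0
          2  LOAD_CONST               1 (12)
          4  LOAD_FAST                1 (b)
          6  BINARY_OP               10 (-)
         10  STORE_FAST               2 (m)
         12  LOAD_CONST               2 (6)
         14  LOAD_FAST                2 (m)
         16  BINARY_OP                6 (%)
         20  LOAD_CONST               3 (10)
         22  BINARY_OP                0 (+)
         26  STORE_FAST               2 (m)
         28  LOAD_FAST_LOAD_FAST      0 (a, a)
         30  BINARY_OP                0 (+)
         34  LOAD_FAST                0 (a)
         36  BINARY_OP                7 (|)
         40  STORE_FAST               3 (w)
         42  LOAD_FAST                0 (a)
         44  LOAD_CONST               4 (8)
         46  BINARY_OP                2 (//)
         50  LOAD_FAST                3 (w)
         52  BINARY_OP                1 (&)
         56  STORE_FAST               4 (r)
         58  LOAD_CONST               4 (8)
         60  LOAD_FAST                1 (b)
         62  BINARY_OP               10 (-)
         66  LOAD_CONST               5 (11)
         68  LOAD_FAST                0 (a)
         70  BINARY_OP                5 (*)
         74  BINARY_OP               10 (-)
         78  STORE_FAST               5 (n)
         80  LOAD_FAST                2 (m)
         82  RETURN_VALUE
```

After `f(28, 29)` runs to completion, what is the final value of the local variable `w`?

60

LOAD_CONST → push 12. Stack: [12]
LOAD_FAST b → push 29. Stack: [12, 29]
BINARY_OP - → 12 - 29 = -17. Stack: [-17]
STORE_FAST m → m=-17. Stack: []
LOAD_CONST → push 6. Stack: [6]
LOAD_FAST m → push -17. Stack: [6, -17]
BINARY_OP % → 6 % -17 = -11. Stack: [-11]
LOAD_CONST → push 10. Stack: [-11, 10]
BINARY_OP + → -11 + 10 = -1. Stack: [-1]
STORE_FAST m → m=-1. Stack: []
LOAD_FAST_LOAD_FAST a,a → push 28,28. Stack: [28, 28]
BINARY_OP + → 28 + 28 = 56. Stack: [56]
LOAD_FAST a → push 28. Stack: [56, 28]
BINARY_OP | → 56 | 28 = 60. Stack: [60]
STORE_FAST w → w=60. Stack: []
LOAD_FAST a → push 28. Stack: [28]
LOAD_CONST → push 8. Stack: [28, 8]
BINARY_OP // → 28 // 8 = 3. Stack: [3]
LOAD_FAST w → push 60. Stack: [3, 60]
BINARY_OP & → 3 & 60 = 0. Stack: [0]
STORE_FAST r → r=0. Stack: []
LOAD_CONST → push 8. Stack: [8]
LOAD_FAST b → push 29. Stack: [8, 29]
BINARY_OP - → 8 - 29 = -21. Stack: [-21]
LOAD_CONST → push 11. Stack: [-21, 11]
LOAD_FAST a → push 28. Stack: [-21, 11, 28]
BINARY_OP * → 11 * 28 = 308. Stack: [-21, 308]
BINARY_OP - → -21 - 308 = -329. Stack: [-329]
STORE_FAST n → n=-329. Stack: []
LOAD_FAST m → push -1. Stack: [-1]
RETURN_VALUE → return -1.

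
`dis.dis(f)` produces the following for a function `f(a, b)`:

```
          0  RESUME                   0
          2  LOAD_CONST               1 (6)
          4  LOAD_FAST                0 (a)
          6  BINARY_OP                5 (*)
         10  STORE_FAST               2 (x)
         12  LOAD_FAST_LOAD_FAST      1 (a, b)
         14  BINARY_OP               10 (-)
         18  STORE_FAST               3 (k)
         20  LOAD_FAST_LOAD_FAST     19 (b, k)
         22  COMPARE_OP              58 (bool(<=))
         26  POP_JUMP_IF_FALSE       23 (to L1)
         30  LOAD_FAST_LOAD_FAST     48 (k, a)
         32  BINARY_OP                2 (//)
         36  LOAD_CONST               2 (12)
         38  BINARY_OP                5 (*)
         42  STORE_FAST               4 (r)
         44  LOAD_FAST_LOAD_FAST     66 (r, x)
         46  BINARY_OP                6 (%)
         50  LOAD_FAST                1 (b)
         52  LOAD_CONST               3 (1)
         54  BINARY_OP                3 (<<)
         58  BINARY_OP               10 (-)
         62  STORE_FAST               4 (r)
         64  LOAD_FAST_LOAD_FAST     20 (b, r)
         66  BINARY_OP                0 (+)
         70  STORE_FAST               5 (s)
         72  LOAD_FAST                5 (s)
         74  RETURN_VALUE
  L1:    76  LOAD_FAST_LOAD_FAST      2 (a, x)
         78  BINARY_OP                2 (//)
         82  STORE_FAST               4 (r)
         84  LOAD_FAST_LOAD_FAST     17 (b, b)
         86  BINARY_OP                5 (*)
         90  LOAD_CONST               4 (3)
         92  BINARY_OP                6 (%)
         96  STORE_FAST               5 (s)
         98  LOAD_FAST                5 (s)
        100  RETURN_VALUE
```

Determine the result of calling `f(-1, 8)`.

LOAD_CONST → push 6. Stack: [6]
LOAD_FAST a → push -1. Stack: [6, -1]
BINARY_OP * → 6 * -1 = -6. Stack: [-6]
STORE_FAST x → x=-6. Stack: []
LOAD_FAST_LOAD_FAST a,b → push -1,8. Stack: [-1, 8]
BINARY_OP - → -1 - 8 = -9. Stack: [-9]
STORE_FAST k → k=-9. Stack: []
LOAD_FAST_LOAD_FAST b,k → push 8,-9. Stack: [8, -9]
COMPARE_OP bool(<=) → 8 vs -9 = False. Stack: [False]
POP_JUMP_IF_FALSE → pop False; jump. Stack: []
LOAD_FAST_LOAD_FAST a,x → push -1,-6. Stack: [-1, -6]
BINARY_OP // → -1 // -6 = 0. Stack: [0]
STORE_FAST r → r=0. Stack: []
LOAD_FAST_LOAD_FAST b,b → push 8,8. Stack: [8, 8]
BINARY_OP * → 8 * 8 = 64. Stack: [64]
LOAD_CONST → push 3. Stack: [64, 3]
BINARY_OP % → 64 % 3 = 1. Stack: [1]
STORE_FAST s → s=1. Stack: []
LOAD_FAST s → push 1. Stack: [1]
RETURN_VALUE → return 1.

1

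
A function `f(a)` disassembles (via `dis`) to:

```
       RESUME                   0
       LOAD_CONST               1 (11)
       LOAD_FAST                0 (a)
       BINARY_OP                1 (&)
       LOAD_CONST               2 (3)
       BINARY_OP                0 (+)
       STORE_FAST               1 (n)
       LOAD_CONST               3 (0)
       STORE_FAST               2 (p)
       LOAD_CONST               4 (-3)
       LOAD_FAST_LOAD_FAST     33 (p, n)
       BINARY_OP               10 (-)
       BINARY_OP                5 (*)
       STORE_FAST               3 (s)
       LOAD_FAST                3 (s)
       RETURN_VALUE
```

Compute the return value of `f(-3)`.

36

LOAD_CONST → push 11. Stack: [11]
LOAD_FAST a → push -3. Stack: [11, -3]
BINARY_OP & → 11 & -3 = 9. Stack: [9]
LOAD_CONST → push 3. Stack: [9, 3]
BINARY_OP + → 9 + 3 = 12. Stack: [12]
STORE_FAST n → n=12. Stack: []
LOAD_CONST → push 0. Stack: [0]
STORE_FAST p → p=0. Stack: []
LOAD_CONST → push -3. Stack: [-3]
LOAD_FAST_LOAD_FAST p,n → push 0,12. Stack: [-3, 0, 12]
BINARY_OP - → 0 - 12 = -12. Stack: [-3, -12]
BINARY_OP * → -3 * -12 = 36. Stack: [36]
STORE_FAST s → s=36. Stack: []
LOAD_FAST s → push 36. Stack: [36]
RETURN_VALUE → return 36.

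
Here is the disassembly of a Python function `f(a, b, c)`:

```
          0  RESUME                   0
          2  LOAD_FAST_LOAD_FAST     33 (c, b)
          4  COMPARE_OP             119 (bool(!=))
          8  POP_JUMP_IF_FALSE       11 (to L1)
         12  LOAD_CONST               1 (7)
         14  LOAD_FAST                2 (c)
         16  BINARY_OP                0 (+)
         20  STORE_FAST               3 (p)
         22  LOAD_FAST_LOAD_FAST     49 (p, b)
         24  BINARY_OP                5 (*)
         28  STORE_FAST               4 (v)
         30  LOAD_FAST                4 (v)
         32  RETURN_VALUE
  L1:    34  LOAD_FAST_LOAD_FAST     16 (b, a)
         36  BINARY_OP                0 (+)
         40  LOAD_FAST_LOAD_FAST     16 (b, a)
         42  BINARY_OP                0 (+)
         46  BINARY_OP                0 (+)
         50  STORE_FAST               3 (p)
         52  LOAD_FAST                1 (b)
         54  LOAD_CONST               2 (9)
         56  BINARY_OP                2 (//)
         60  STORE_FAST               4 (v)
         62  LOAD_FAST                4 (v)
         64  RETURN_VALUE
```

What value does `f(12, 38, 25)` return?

LOAD_FAST_LOAD_FAST c,b → push 25,38. Stack: [25, 38]
COMPARE_OP bool(!=) → 25 vs 38 = True. Stack: [True]
POP_JUMP_IF_FALSE → pop True; no jump. Stack: []
LOAD_CONST → push 7. Stack: [7]
LOAD_FAST c → push 25. Stack: [7, 25]
BINARY_OP + → 7 + 25 = 32. Stack: [32]
STORE_FAST p → p=32. Stack: []
LOAD_FAST_LOAD_FAST p,b → push 32,38. Stack: [32, 38]
BINARY_OP * → 32 * 38 = 1216. Stack: [1216]
STORE_FAST v → v=1216. Stack: []
LOAD_FAST v → push 1216. Stack: [1216]
RETURN_VALUE → return 1216.

1216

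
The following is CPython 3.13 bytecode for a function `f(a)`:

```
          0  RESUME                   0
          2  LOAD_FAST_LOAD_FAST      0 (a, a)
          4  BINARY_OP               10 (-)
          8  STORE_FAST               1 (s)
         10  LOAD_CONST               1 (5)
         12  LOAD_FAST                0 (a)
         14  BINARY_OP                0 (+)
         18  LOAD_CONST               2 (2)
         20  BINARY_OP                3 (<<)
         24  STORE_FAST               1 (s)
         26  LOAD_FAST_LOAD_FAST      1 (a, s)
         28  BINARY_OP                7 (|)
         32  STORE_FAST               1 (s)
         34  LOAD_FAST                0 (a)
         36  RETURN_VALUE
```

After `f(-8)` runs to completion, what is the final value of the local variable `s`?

LOAD_FAST_LOAD_FAST a,a → push -8,-8. Stack: [-8, -8]
BINARY_OP - → -8 - -8 = 0. Stack: [0]
STORE_FAST s → s=0. Stack: []
LOAD_CONST → push 5. Stack: [5]
LOAD_FAST a → push -8. Stack: [5, -8]
BINARY_OP + → 5 + -8 = -3. Stack: [-3]
LOAD_CONST → push 2. Stack: [-3, 2]
BINARY_OP << → -3 << 2 = -12. Stack: [-12]
STORE_FAST s → s=-12. Stack: []
LOAD_FAST_LOAD_FAST a,s → push -8,-12. Stack: [-8, -12]
BINARY_OP | → -8 | -12 = -4. Stack: [-4]
STORE_FAST s → s=-4. Stack: []
LOAD_FAST a → push -8. Stack: [-8]
RETURN_VALUE → return -8.

-4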